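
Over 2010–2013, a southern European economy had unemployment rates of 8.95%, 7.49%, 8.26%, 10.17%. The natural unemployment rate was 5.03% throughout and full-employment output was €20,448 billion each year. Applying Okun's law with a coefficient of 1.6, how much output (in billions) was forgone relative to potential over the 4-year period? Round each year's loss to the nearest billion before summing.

€4,826 billion

Year 2010: gap = -1.6 × (8.95 - 5.03) = -6.272%, loss ≈ 20448 × 6.272/100 ≈ 1282.
Year 2011: gap = -1.6 × (7.49 - 5.03) = -3.936%, loss ≈ 20448 × 3.936/100 ≈ 805.
Year 2012: gap = -1.6 × (8.26 - 5.03) = -5.168%, loss ≈ 20448 × 5.168/100 ≈ 1057.
Year 2013: gap = -1.6 × (10.17 - 5.03) = -8.224%, loss ≈ 20448 × 8.224/100 ≈ 1682.
Total lost output = 1282 + 805 + 1057 + 1682 = 4826 billion.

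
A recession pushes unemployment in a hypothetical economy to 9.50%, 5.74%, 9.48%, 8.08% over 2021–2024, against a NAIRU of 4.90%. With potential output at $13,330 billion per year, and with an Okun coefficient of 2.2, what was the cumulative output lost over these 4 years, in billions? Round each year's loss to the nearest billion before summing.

Year 2021: gap = -2.2 × (9.5 - 4.9) = -10.12%, loss ≈ 13330 × 10.12/100 ≈ 1349.
Year 2022: gap = -2.2 × (5.74 - 4.9) = -1.848%, loss ≈ 13330 × 1.848/100 ≈ 246.
Year 2023: gap = -2.2 × (9.48 - 4.9) = -10.076%, loss ≈ 13330 × 10.076/100 ≈ 1343.
Year 2024: gap = -2.2 × (8.08 - 4.9) = -6.996%, loss ≈ 13330 × 6.996/100 ≈ 933.
Total lost output = 1349 + 246 + 1343 + 933 = 3871 billion.

$3,871 billion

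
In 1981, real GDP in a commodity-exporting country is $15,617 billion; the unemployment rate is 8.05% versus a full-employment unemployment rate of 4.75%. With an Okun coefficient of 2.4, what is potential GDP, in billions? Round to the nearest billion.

Unemployment gap = 8.05 - 4.75 = 3.3 points, so output gap = -2.4 × 3.3 = -7.92%.
Since Y = Y* × (1 + gap/100), Y* = 15617/0.9208 ≈ 16960 billion.

$16,960 billion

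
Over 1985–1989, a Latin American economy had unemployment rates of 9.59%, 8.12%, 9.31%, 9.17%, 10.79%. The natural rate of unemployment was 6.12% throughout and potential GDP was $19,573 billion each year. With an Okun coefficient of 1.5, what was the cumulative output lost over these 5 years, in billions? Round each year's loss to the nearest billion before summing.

Year 1985: gap = -1.5 × (9.59 - 6.12) = -5.205%, loss ≈ 19573 × 5.205/100 ≈ 1019.
Year 1986: gap = -1.5 × (8.12 - 6.12) = -3%, loss ≈ 19573 × 3/100 ≈ 587.
Year 1987: gap = -1.5 × (9.31 - 6.12) = -4.785%, loss ≈ 19573 × 4.785/100 ≈ 937.
Year 1988: gap = -1.5 × (9.17 - 6.12) = -4.575%, loss ≈ 19573 × 4.575/100 ≈ 895.
Year 1989: gap = -1.5 × (10.79 - 6.12) = -7.005%, loss ≈ 19573 × 7.005/100 ≈ 1371.
Total lost output = 1019 + 587 + 937 + 895 + 1371 = 4809 billion.

$4,809 billion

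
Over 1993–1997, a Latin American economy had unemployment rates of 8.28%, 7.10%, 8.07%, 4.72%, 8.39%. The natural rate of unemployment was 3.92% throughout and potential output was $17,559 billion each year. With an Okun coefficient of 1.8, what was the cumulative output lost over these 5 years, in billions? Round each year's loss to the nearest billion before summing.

$5,361 billion

Year 1993: gap = -1.8 × (8.28 - 3.92) = -7.848%, loss ≈ 17559 × 7.848/100 ≈ 1378.
Year 1994: gap = -1.8 × (7.1 - 3.92) = -5.724%, loss ≈ 17559 × 5.724/100 ≈ 1005.
Year 1995: gap = -1.8 × (8.07 - 3.92) = -7.47%, loss ≈ 17559 × 7.47/100 ≈ 1312.
Year 1996: gap = -1.8 × (4.72 - 3.92) = -1.44%, loss ≈ 17559 × 1.44/100 ≈ 253.
Year 1997: gap = -1.8 × (8.39 - 3.92) = -8.046%, loss ≈ 17559 × 8.046/100 ≈ 1413.
Total lost output = 1378 + 1005 + 1312 + 253 + 1413 = 5361 billion.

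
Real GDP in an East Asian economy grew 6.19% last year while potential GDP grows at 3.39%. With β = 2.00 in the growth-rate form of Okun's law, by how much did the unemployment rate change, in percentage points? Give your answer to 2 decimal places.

-1.40 percentage points

Growth-rate Okun's law: g_Y = g_Y* - β × Δu, so Δu = (g_Y* - g_Y)/β.
Δu = (3.39 - 6.19)/2.00 = -2.8/2.00 = -1.40 percentage points.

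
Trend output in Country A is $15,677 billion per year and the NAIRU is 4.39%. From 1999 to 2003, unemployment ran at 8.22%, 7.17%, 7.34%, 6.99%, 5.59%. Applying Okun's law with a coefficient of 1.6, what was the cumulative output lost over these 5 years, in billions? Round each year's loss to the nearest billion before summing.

Year 1999: gap = -1.6 × (8.22 - 4.39) = -6.128%, loss ≈ 15677 × 6.128/100 ≈ 961.
Year 2000: gap = -1.6 × (7.17 - 4.39) = -4.448%, loss ≈ 15677 × 4.448/100 ≈ 697.
Year 2001: gap = -1.6 × (7.34 - 4.39) = -4.72%, loss ≈ 15677 × 4.72/100 ≈ 740.
Year 2002: gap = -1.6 × (6.99 - 4.39) = -4.16%, loss ≈ 15677 × 4.16/100 ≈ 652.
Year 2003: gap = -1.6 × (5.59 - 4.39) = -1.92%, loss ≈ 15677 × 1.92/100 ≈ 301.
Total lost output = 961 + 697 + 740 + 652 + 301 = 3351 billion.

$3,351 billion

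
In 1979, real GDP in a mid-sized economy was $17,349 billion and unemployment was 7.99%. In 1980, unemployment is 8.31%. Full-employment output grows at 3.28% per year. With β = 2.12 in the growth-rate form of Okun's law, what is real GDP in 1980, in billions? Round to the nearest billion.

Δu = 8.31 - 7.99 = 0.32 points.
Okun's law (growth form): g_Y = g_Y* - β × Δu = 3.28 - 2.12 × (0.32) = 3.28 - 0.6784 = 2.6016%.
Real GDP in the next year = 17349 × (1 + 2.6016/100) = 17349 × 1.026016 ≈ 17800 billion.

$17,800 billion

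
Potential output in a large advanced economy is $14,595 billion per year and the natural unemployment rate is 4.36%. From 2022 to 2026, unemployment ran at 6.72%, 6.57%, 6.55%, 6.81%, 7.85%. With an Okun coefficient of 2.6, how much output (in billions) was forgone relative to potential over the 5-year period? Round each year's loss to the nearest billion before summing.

Year 2022: gap = -2.6 × (6.72 - 4.36) = -6.136%, loss ≈ 14595 × 6.136/100 ≈ 896.
Year 2023: gap = -2.6 × (6.57 - 4.36) = -5.746%, loss ≈ 14595 × 5.746/100 ≈ 839.
Year 2024: gap = -2.6 × (6.55 - 4.36) = -5.694%, loss ≈ 14595 × 5.694/100 ≈ 831.
Year 2025: gap = -2.6 × (6.81 - 4.36) = -6.37%, loss ≈ 14595 × 6.37/100 ≈ 930.
Year 2026: gap = -2.6 × (7.85 - 4.36) = -9.074%, loss ≈ 14595 × 9.074/100 ≈ 1324.
Total lost output = 896 + 839 + 831 + 930 + 1324 = 4820 billion.

$4,820 billion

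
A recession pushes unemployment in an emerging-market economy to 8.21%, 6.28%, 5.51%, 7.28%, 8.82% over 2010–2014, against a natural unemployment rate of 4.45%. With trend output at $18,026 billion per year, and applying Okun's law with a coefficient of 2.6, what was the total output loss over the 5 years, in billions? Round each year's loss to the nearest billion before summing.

Year 2010: gap = -2.6 × (8.21 - 4.45) = -9.776%, loss ≈ 18026 × 9.776/100 ≈ 1762.
Year 2011: gap = -2.6 × (6.28 - 4.45) = -4.758%, loss ≈ 18026 × 4.758/100 ≈ 858.
Year 2012: gap = -2.6 × (5.51 - 4.45) = -2.756%, loss ≈ 18026 × 2.756/100 ≈ 497.
Year 2013: gap = -2.6 × (7.28 - 4.45) = -7.358%, loss ≈ 18026 × 7.358/100 ≈ 1326.
Year 2014: gap = -2.6 × (8.82 - 4.45) = -11.362%, loss ≈ 18026 × 11.362/100 ≈ 2048.
Total lost output = 1762 + 858 + 497 + 1326 + 2048 = 6491 billion.

$6,491 billion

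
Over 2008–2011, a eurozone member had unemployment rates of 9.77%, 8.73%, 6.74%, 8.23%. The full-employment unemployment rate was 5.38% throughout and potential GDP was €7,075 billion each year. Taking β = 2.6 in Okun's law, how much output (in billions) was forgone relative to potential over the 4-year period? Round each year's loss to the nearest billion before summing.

€2,198 billion

Year 2008: gap = -2.6 × (9.77 - 5.38) = -11.414%, loss ≈ 7075 × 11.414/100 ≈ 808.
Year 2009: gap = -2.6 × (8.73 - 5.38) = -8.71%, loss ≈ 7075 × 8.71/100 ≈ 616.
Year 2010: gap = -2.6 × (6.74 - 5.38) = -3.536%, loss ≈ 7075 × 3.536/100 ≈ 250.
Year 2011: gap = -2.6 × (8.23 - 5.38) = -7.41%, loss ≈ 7075 × 7.41/100 ≈ 524.
Total lost output = 808 + 616 + 250 + 524 = 2198 billion.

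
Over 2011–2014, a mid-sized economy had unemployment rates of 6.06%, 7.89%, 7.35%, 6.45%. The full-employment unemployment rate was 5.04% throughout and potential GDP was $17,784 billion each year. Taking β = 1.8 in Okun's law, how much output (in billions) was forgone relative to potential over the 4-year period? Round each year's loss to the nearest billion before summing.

$2,429 billion

Year 2011: gap = -1.8 × (6.06 - 5.04) = -1.836%, loss ≈ 17784 × 1.836/100 ≈ 327.
Year 2012: gap = -1.8 × (7.89 - 5.04) = -5.13%, loss ≈ 17784 × 5.13/100 ≈ 912.
Year 2013: gap = -1.8 × (7.35 - 5.04) = -4.158%, loss ≈ 17784 × 4.158/100 ≈ 739.
Year 2014: gap = -1.8 × (6.45 - 5.04) = -2.538%, loss ≈ 17784 × 2.538/100 ≈ 451.
Total lost output = 327 + 912 + 739 + 451 = 2429 billion.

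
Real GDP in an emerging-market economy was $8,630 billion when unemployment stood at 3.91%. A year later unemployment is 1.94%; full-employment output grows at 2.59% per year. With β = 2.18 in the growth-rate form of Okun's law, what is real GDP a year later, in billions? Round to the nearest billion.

Δu = 1.94 - 3.91 = -1.97 points.
Okun's law (growth form): g_Y = g_Y* - β × Δu = 2.59 - 2.18 × (-1.97) = 2.59 + 4.2946 = 6.8846%.
Real GDP in the next year = 8630 × (1 + 6.8846/100) = 8630 × 1.068846 ≈ 9224 billion.

$9,224 billion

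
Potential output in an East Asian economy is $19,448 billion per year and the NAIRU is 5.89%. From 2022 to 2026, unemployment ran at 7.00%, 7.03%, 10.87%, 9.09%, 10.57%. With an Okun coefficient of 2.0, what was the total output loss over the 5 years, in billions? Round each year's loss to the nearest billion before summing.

Year 2022: gap = -2.0 × (7 - 5.89) = -2.22%, loss ≈ 19448 × 2.22/100 ≈ 432.
Year 2023: gap = -2.0 × (7.03 - 5.89) = -2.28%, loss ≈ 19448 × 2.28/100 ≈ 443.
Year 2024: gap = -2.0 × (10.87 - 5.89) = -9.96%, loss ≈ 19448 × 9.96/100 ≈ 1937.
Year 2025: gap = -2.0 × (9.09 - 5.89) = -6.4%, loss ≈ 19448 × 6.4/100 ≈ 1245.
Year 2026: gap = -2.0 × (10.57 - 5.89) = -9.36%, loss ≈ 19448 × 9.36/100 ≈ 1820.
Total lost output = 432 + 443 + 1937 + 1245 + 1820 = 5877 billion.

$5,877 billion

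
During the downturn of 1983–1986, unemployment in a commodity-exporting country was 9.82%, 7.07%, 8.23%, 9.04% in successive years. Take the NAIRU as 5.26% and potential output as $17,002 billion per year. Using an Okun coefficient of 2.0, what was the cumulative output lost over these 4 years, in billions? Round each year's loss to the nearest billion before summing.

$4,461 billion

Year 1983: gap = -2.0 × (9.82 - 5.26) = -9.12%, loss ≈ 17002 × 9.12/100 ≈ 1551.
Year 1984: gap = -2.0 × (7.07 - 5.26) = -3.62%, loss ≈ 17002 × 3.62/100 ≈ 615.
Year 1985: gap = -2.0 × (8.23 - 5.26) = -5.94%, loss ≈ 17002 × 5.94/100 ≈ 1010.
Year 1986: gap = -2.0 × (9.04 - 5.26) = -7.56%, loss ≈ 17002 × 7.56/100 ≈ 1285.
Total lost output = 1551 + 615 + 1010 + 1285 = 4461 billion.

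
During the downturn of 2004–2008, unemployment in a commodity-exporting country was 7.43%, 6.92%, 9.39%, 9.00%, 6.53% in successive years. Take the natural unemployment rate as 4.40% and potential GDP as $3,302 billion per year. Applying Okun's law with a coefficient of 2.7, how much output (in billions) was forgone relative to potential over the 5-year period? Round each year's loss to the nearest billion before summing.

Year 2004: gap = -2.7 × (7.43 - 4.4) = -8.181%, loss ≈ 3302 × 8.181/100 ≈ 270.
Year 2005: gap = -2.7 × (6.92 - 4.4) = -6.804%, loss ≈ 3302 × 6.804/100 ≈ 225.
Year 2006: gap = -2.7 × (9.39 - 4.4) = -13.473%, loss ≈ 3302 × 13.473/100 ≈ 445.
Year 2007: gap = -2.7 × (9 - 4.4) = -12.42%, loss ≈ 3302 × 12.42/100 ≈ 410.
Year 2008: gap = -2.7 × (6.53 - 4.4) = -5.751%, loss ≈ 3302 × 5.751/100 ≈ 190.
Total lost output = 270 + 225 + 445 + 410 + 190 = 1540 billion.

$1,540 billion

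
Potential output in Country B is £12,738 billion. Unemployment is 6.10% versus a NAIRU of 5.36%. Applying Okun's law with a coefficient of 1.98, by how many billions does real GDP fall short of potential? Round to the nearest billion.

£187 billion

Output gap = -1.98 × (6.1 - 5.36) = -1.98 × 0.74 = -1.4652%.
Actual GDP ≈ 12738 × 0.985348 ≈ 12551 billion, so the shortfall is 12738 - 12551 = 187 billion.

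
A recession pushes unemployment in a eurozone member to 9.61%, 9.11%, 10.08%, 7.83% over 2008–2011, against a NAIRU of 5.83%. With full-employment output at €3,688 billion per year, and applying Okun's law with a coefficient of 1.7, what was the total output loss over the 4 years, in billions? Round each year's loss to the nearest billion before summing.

Year 2008: gap = -1.7 × (9.61 - 5.83) = -6.426%, loss ≈ 3688 × 6.426/100 ≈ 237.
Year 2009: gap = -1.7 × (9.11 - 5.83) = -5.576%, loss ≈ 3688 × 5.576/100 ≈ 206.
Year 2010: gap = -1.7 × (10.08 - 5.83) = -7.225%, loss ≈ 3688 × 7.225/100 ≈ 266.
Year 2011: gap = -1.7 × (7.83 - 5.83) = -3.4%, loss ≈ 3688 × 3.4/100 ≈ 125.
Total lost output = 237 + 206 + 266 + 125 = 834 billion.

€834 billion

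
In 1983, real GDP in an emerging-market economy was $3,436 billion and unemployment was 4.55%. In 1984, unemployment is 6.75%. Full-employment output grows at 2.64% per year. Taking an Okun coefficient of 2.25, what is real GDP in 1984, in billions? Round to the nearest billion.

$3,357 billion

Δu = 6.75 - 4.55 = 2.2 points.
Okun's law (growth form): g_Y = g_Y* - β × Δu = 2.64 - 2.25 × (2.20) = 2.64 - 4.95 = -2.31%.
Real GDP in the next year = 3436 × (1 - 2.31/100) = 3436 × 0.9769 ≈ 3357 billion.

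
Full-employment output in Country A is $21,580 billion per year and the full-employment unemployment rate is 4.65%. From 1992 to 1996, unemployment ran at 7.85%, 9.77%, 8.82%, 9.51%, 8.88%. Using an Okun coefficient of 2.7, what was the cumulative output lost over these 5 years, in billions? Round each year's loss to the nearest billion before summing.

$12,575 billion

Year 1992: gap = -2.7 × (7.85 - 4.65) = -8.64%, loss ≈ 21580 × 8.64/100 ≈ 1865.
Year 1993: gap = -2.7 × (9.77 - 4.65) = -13.824%, loss ≈ 21580 × 13.824/100 ≈ 2983.
Year 1994: gap = -2.7 × (8.82 - 4.65) = -11.259%, loss ≈ 21580 × 11.259/100 ≈ 2430.
Year 1995: gap = -2.7 × (9.51 - 4.65) = -13.122%, loss ≈ 21580 × 13.122/100 ≈ 2832.
Year 1996: gap = -2.7 × (8.88 - 4.65) = -11.421%, loss ≈ 21580 × 11.421/100 ≈ 2465.
Total lost output = 1865 + 2983 + 2430 + 2832 + 2465 = 12575 billion.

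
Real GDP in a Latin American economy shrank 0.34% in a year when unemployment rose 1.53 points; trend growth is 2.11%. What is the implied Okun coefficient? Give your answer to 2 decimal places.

Growth form: g_Y = g_Y* - β × Δu, so β = (g_Y* - g_Y)/Δu.
β = (2.11 + 0.34)/1.53 = 2.45/1.53 = 1.60.

β ≈ 1.60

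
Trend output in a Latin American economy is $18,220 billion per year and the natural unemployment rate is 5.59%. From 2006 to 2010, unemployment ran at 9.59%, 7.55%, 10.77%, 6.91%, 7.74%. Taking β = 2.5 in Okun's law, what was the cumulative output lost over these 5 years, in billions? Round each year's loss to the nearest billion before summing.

$6,654 billion

Year 2006: gap = -2.5 × (9.59 - 5.59) = -10%, loss ≈ 18220 × 10/100 ≈ 1822.
Year 2007: gap = -2.5 × (7.55 - 5.59) = -4.9%, loss ≈ 18220 × 4.9/100 ≈ 893.
Year 2008: gap = -2.5 × (10.77 - 5.59) = -12.95%, loss ≈ 18220 × 12.95/100 ≈ 2359.
Year 2009: gap = -2.5 × (6.91 - 5.59) = -3.3%, loss ≈ 18220 × 3.3/100 ≈ 601.
Year 2010: gap = -2.5 × (7.74 - 5.59) = -5.375%, loss ≈ 18220 × 5.375/100 ≈ 979.
Total lost output = 1822 + 893 + 2359 + 601 + 979 = 6654 billion.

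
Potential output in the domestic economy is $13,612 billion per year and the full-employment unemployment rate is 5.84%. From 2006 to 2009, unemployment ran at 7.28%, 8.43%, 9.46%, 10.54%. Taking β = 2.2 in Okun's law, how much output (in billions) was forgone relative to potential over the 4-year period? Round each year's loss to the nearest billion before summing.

$3,698 billion

Year 2006: gap = -2.2 × (7.28 - 5.84) = -3.168%, loss ≈ 13612 × 3.168/100 ≈ 431.
Year 2007: gap = -2.2 × (8.43 - 5.84) = -5.698%, loss ≈ 13612 × 5.698/100 ≈ 776.
Year 2008: gap = -2.2 × (9.46 - 5.84) = -7.964%, loss ≈ 13612 × 7.964/100 ≈ 1084.
Year 2009: gap = -2.2 × (10.54 - 5.84) = -10.34%, loss ≈ 13612 × 10.34/100 ≈ 1407.
Total lost output = 431 + 776 + 1084 + 1407 = 3698 billion.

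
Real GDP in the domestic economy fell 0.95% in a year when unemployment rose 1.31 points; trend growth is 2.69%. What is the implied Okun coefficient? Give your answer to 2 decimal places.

Growth form: g_Y = g_Y* - β × Δu, so β = (g_Y* - g_Y)/Δu.
β = (2.69 + 0.95)/1.31 = 3.64/1.31 = 2.78.

β ≈ 2.78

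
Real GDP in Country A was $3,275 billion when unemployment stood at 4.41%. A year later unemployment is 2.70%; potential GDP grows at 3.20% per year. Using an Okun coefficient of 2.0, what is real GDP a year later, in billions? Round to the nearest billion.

Δu = 2.7 - 4.41 = -1.71 points.
Okun's law (growth form): g_Y = g_Y* - β × Δu = 3.20 - 2.0 × (-1.71) = 3.2 + 3.42 = 6.62%.
Real GDP in the next year = 3275 × (1 + 6.62/100) = 3275 × 1.0662 ≈ 3492 billion.

$3,492 billion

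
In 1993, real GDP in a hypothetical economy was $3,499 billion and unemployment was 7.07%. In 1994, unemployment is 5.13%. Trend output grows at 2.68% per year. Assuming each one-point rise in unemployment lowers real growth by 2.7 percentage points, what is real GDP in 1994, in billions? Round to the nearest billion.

Δu = 5.13 - 7.07 = -1.94 points.
Okun's law (growth form): g_Y = g_Y* - β × Δu = 2.68 - 2.7 × (-1.94) = 2.68 + 5.238 = 7.918%.
Real GDP in the next year = 3499 × (1 + 7.918/100) = 3499 × 1.07918 ≈ 3776 billion.

$3,776 billion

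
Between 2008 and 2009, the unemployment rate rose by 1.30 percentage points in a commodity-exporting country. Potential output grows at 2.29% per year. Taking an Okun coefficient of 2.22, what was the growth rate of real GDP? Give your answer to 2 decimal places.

-0.60%

Growth-rate Okun's law: g_Y = g_Y* - β × Δu.
g_Y = 2.29 - 2.22 × (1.30) = 2.29 - 2.886 = -0.596%, i.e. -0.60% to 2 d.p.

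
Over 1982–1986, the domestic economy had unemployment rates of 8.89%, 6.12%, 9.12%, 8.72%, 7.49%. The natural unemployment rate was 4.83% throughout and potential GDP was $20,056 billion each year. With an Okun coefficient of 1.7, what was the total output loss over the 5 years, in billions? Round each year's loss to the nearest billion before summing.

$5,520 billion

Year 1982: gap = -1.7 × (8.89 - 4.83) = -6.902%, loss ≈ 20056 × 6.902/100 ≈ 1384.
Year 1983: gap = -1.7 × (6.12 - 4.83) = -2.193%, loss ≈ 20056 × 2.193/100 ≈ 440.
Year 1984: gap = -1.7 × (9.12 - 4.83) = -7.293%, loss ≈ 20056 × 7.293/100 ≈ 1463.
Year 1985: gap = -1.7 × (8.72 - 4.83) = -6.613%, loss ≈ 20056 × 6.613/100 ≈ 1326.
Year 1986: gap = -1.7 × (7.49 - 4.83) = -4.522%, loss ≈ 20056 × 4.522/100 ≈ 907.
Total lost output = 1384 + 440 + 1463 + 1326 + 907 = 5520 billion.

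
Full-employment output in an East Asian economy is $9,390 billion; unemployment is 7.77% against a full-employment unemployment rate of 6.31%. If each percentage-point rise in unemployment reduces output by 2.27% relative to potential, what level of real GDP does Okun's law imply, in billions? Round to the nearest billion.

Unemployment gap = 7.77 - 6.31 = 1.46 points, so the output gap is -2.27 × 1.46 = -3.3142%.
Actual GDP = 9390 × (1 - 3.3142/100) = 9390 × 0.966858 ≈ 9079 billion.

$9,079 billion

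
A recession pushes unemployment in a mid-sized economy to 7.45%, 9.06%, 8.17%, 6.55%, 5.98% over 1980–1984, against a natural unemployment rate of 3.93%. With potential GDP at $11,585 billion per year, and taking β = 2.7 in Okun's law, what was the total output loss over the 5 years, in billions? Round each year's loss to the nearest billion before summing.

$5,493 billion

Year 1980: gap = -2.7 × (7.45 - 3.93) = -9.504%, loss ≈ 11585 × 9.504/100 ≈ 1101.
Year 1981: gap = -2.7 × (9.06 - 3.93) = -13.851%, loss ≈ 11585 × 13.851/100 ≈ 1605.
Year 1982: gap = -2.7 × (8.17 - 3.93) = -11.448%, loss ≈ 11585 × 11.448/100 ≈ 1326.
Year 1983: gap = -2.7 × (6.55 - 3.93) = -7.074%, loss ≈ 11585 × 7.074/100 ≈ 820.
Year 1984: gap = -2.7 × (5.98 - 3.93) = -5.535%, loss ≈ 11585 × 5.535/100 ≈ 641.
Total lost output = 1101 + 1605 + 1326 + 820 + 641 = 5493 billion.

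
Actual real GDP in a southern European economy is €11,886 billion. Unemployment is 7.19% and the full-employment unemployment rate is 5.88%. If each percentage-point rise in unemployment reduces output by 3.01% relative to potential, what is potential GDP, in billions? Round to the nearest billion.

Unemployment gap = 7.19 - 5.88 = 1.31 points, so output gap = -3.01 × 1.31 = -3.9431%.
Since Y = Y* × (1 + gap/100), Y* = 11886/0.960569 ≈ 12374 billion.

€12,374 billion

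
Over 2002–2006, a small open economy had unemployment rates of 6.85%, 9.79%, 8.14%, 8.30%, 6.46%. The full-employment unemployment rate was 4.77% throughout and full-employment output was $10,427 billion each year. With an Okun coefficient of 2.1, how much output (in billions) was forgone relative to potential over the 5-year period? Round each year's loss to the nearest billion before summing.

$3,435 billion

Year 2002: gap = -2.1 × (6.85 - 4.77) = -4.368%, loss ≈ 10427 × 4.368/100 ≈ 455.
Year 2003: gap = -2.1 × (9.79 - 4.77) = -10.542%, loss ≈ 10427 × 10.542/100 ≈ 1099.
Year 2004: gap = -2.1 × (8.14 - 4.77) = -7.077%, loss ≈ 10427 × 7.077/100 ≈ 738.
Year 2005: gap = -2.1 × (8.3 - 4.77) = -7.413%, loss ≈ 10427 × 7.413/100 ≈ 773.
Year 2006: gap = -2.1 × (6.46 - 4.77) = -3.549%, loss ≈ 10427 × 3.549/100 ≈ 370.
Total lost output = 455 + 1099 + 738 + 773 + 370 = 3435 billion.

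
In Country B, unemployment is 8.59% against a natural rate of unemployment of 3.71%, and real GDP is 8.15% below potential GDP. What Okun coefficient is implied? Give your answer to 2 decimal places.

Okun's law: output gap = -β × (u - u*).
-8.15 = -β × (8.59 - 3.71) = -β × 4.88, so β = 8.15/4.88 = 1.67.

β ≈ 1.67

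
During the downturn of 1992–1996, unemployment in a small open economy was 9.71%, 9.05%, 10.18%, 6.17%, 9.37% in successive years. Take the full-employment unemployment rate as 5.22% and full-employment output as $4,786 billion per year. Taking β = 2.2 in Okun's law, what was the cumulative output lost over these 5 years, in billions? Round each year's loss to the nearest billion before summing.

Year 1992: gap = -2.2 × (9.71 - 5.22) = -9.878%, loss ≈ 4786 × 9.878/100 ≈ 473.
Year 1993: gap = -2.2 × (9.05 - 5.22) = -8.426%, loss ≈ 4786 × 8.426/100 ≈ 403.
Year 1994: gap = -2.2 × (10.18 - 5.22) = -10.912%, loss ≈ 4786 × 10.912/100 ≈ 522.
Year 1995: gap = -2.2 × (6.17 - 5.22) = -2.09%, loss ≈ 4786 × 2.09/100 ≈ 100.
Year 1996: gap = -2.2 × (9.37 - 5.22) = -9.13%, loss ≈ 4786 × 9.13/100 ≈ 437.
Total lost output = 473 + 403 + 522 + 100 + 437 = 1935 billion.

$1,935 billion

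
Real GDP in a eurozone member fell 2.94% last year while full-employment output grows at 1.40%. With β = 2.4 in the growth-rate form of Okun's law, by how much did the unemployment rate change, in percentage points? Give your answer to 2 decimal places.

Growth-rate Okun's law: g_Y = g_Y* - β × Δu, so Δu = (g_Y* - g_Y)/β.
Δu = (1.4 + 2.94)/2.4 = 4.34/2.4 = 1.81 percentage points.

1.81 percentage points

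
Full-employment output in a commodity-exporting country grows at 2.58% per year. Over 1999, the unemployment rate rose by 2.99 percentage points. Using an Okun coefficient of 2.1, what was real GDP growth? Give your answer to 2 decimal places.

Growth-rate Okun's law: g_Y = g_Y* - β × Δu.
g_Y = 2.58 - 2.1 × (2.99) = 2.58 - 6.279 = -3.699%, i.e. -3.70% to 2 d.p.

-3.70%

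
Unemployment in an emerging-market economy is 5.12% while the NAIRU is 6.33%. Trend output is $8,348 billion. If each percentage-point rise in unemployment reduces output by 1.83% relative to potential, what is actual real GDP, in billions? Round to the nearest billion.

Unemployment gap = 5.12 - 6.33 = -1.21 points, so the output gap is -1.83 × (-1.21) = 2.2143%.
Actual GDP = 8348 × (1 + 2.2143/100) = 8348 × 1.022143 ≈ 8533 billion.

$8,533 billion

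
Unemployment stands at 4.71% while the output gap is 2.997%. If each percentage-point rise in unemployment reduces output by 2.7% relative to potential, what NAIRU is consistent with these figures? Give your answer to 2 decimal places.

5.82%

From Okun's law, u - u* = -(output gap)/β = -(2.997)/2.7 = -1.11 points.
So u* = 4.71 + 1.11 = 5.82%.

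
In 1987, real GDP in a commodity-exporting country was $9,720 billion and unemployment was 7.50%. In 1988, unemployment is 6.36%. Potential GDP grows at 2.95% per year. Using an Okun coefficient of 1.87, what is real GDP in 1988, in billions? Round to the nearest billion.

Δu = 6.36 - 7.5 = -1.14 points.
Okun's law (growth form): g_Y = g_Y* - β × Δu = 2.95 - 1.87 × (-1.14) = 2.95 + 2.1318 = 5.0818%.
Real GDP in the next year = 9720 × (1 + 5.0818/100) = 9720 × 1.050818 ≈ 10214 billion.

$10,214 billion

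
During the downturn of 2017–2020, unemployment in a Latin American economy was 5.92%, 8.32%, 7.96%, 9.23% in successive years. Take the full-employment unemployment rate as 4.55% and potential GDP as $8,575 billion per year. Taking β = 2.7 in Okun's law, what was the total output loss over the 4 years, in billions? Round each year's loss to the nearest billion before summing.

Year 2017: gap = -2.7 × (5.92 - 4.55) = -3.699%, loss ≈ 8575 × 3.699/100 ≈ 317.
Year 2018: gap = -2.7 × (8.32 - 4.55) = -10.179%, loss ≈ 8575 × 10.179/100 ≈ 873.
Year 2019: gap = -2.7 × (7.96 - 4.55) = -9.207%, loss ≈ 8575 × 9.207/100 ≈ 790.
Year 2020: gap = -2.7 × (9.23 - 4.55) = -12.636%, loss ≈ 8575 × 12.636/100 ≈ 1084.
Total lost output = 317 + 873 + 790 + 1084 = 3064 billion.

$3,064 billion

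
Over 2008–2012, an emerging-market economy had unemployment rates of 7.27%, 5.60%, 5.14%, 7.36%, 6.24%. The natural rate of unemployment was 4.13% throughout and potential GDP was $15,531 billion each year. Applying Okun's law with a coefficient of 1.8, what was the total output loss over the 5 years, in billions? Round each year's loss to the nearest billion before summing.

$3,064 billion

Year 2008: gap = -1.8 × (7.27 - 4.13) = -5.652%, loss ≈ 15531 × 5.652/100 ≈ 878.
Year 2009: gap = -1.8 × (5.6 - 4.13) = -2.646%, loss ≈ 15531 × 2.646/100 ≈ 411.
Year 2010: gap = -1.8 × (5.14 - 4.13) = -1.818%, loss ≈ 15531 × 1.818/100 ≈ 282.
Year 2011: gap = -1.8 × (7.36 - 4.13) = -5.814%, loss ≈ 15531 × 5.814/100 ≈ 903.
Year 2012: gap = -1.8 × (6.24 - 4.13) = -3.798%, loss ≈ 15531 × 3.798/100 ≈ 590.
Total lost output = 878 + 411 + 282 + 903 + 590 = 3064 billion.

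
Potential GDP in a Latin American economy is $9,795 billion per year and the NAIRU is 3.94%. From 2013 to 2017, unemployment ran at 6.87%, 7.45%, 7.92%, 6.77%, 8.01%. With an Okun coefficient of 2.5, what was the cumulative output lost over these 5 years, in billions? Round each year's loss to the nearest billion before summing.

$4,242 billion

Year 2013: gap = -2.5 × (6.87 - 3.94) = -7.325%, loss ≈ 9795 × 7.325/100 ≈ 717.
Year 2014: gap = -2.5 × (7.45 - 3.94) = -8.775%, loss ≈ 9795 × 8.775/100 ≈ 860.
Year 2015: gap = -2.5 × (7.92 - 3.94) = -9.95%, loss ≈ 9795 × 9.95/100 ≈ 975.
Year 2016: gap = -2.5 × (6.77 - 3.94) = -7.075%, loss ≈ 9795 × 7.075/100 ≈ 693.
Year 2017: gap = -2.5 × (8.01 - 3.94) = -10.175%, loss ≈ 9795 × 10.175/100 ≈ 997.
Total lost output = 717 + 860 + 975 + 693 + 997 = 4242 billion.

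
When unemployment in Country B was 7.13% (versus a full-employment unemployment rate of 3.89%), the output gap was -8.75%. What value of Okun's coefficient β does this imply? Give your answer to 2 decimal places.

Okun's law: output gap = -β × (u - u*).
-8.75 = -β × (7.13 - 3.89) = -β × 3.24, so β = 8.75/3.24 = 2.70.

β ≈ 2.70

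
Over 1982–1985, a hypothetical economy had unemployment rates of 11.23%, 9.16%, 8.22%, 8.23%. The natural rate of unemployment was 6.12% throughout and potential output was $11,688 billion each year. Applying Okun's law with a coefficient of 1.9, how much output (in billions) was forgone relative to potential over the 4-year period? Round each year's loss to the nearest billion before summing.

Year 1982: gap = -1.9 × (11.23 - 6.12) = -9.709%, loss ≈ 11688 × 9.709/100 ≈ 1135.
Year 1983: gap = -1.9 × (9.16 - 6.12) = -5.776%, loss ≈ 11688 × 5.776/100 ≈ 675.
Year 1984: gap = -1.9 × (8.22 - 6.12) = -3.99%, loss ≈ 11688 × 3.99/100 ≈ 466.
Year 1985: gap = -1.9 × (8.23 - 6.12) = -4.009%, loss ≈ 11688 × 4.009/100 ≈ 469.
Total lost output = 1135 + 675 + 466 + 469 = 2745 billion.

$2,745 billion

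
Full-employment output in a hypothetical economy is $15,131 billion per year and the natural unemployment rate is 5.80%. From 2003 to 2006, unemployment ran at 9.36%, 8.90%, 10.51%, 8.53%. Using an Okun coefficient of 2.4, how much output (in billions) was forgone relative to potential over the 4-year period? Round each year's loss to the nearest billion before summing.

$5,120 billion

Year 2003: gap = -2.4 × (9.36 - 5.8) = -8.544%, loss ≈ 15131 × 8.544/100 ≈ 1293.
Year 2004: gap = -2.4 × (8.9 - 5.8) = -7.44%, loss ≈ 15131 × 7.44/100 ≈ 1126.
Year 2005: gap = -2.4 × (10.51 - 5.8) = -11.304%, loss ≈ 15131 × 11.304/100 ≈ 1710.
Year 2006: gap = -2.4 × (8.53 - 5.8) = -6.552%, loss ≈ 15131 × 6.552/100 ≈ 991.
Total lost output = 1293 + 1126 + 1710 + 991 = 5120 billion.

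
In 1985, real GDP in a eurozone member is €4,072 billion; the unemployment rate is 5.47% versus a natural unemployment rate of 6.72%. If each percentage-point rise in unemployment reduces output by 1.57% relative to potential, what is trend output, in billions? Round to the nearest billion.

€3,994 billion

Unemployment gap = 5.47 - 6.72 = -1.25 points, so output gap = -1.57 × (-1.25) = 1.9625%.
Since Y = Y* × (1 + gap/100), Y* = 4072/1.019625 ≈ 3994 billion.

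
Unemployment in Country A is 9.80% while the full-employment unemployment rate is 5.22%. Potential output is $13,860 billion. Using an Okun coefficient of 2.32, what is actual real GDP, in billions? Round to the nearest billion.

Unemployment gap = 9.8 - 5.22 = 4.58 points, so the output gap is -2.32 × 4.58 = -10.6256%.
Actual GDP = 13860 × (1 - 10.6256/100) = 13860 × 0.893744 ≈ 12387 billion.

$12,387 billion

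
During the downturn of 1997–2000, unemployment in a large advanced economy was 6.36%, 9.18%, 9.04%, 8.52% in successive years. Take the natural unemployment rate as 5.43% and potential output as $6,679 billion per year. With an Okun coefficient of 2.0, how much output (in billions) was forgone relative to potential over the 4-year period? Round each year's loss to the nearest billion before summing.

Year 1997: gap = -2.0 × (6.36 - 5.43) = -1.86%, loss ≈ 6679 × 1.86/100 ≈ 124.
Year 1998: gap = -2.0 × (9.18 - 5.43) = -7.5%, loss ≈ 6679 × 7.5/100 ≈ 501.
Year 1999: gap = -2.0 × (9.04 - 5.43) = -7.22%, loss ≈ 6679 × 7.22/100 ≈ 482.
Year 2000: gap = -2.0 × (8.52 - 5.43) = -6.18%, loss ≈ 6679 × 6.18/100 ≈ 413.
Total lost output = 124 + 501 + 482 + 413 = 1520 billion.

$1,520 billion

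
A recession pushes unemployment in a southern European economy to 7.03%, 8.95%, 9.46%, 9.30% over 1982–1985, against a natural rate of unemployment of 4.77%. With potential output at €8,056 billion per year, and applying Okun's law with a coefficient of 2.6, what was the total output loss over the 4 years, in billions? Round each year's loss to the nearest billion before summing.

€3,280 billion

Year 1982: gap = -2.6 × (7.03 - 4.77) = -5.876%, loss ≈ 8056 × 5.876/100 ≈ 473.
Year 1983: gap = -2.6 × (8.95 - 4.77) = -10.868%, loss ≈ 8056 × 10.868/100 ≈ 876.
Year 1984: gap = -2.6 × (9.46 - 4.77) = -12.194%, loss ≈ 8056 × 12.194/100 ≈ 982.
Year 1985: gap = -2.6 × (9.3 - 4.77) = -11.778%, loss ≈ 8056 × 11.778/100 ≈ 949.
Total lost output = 473 + 876 + 982 + 949 = 3280 billion.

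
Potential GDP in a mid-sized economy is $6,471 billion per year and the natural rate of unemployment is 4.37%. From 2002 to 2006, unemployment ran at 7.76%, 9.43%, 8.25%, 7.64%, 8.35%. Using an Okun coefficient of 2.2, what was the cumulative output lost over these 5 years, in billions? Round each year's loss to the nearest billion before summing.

Year 2002: gap = -2.2 × (7.76 - 4.37) = -7.458%, loss ≈ 6471 × 7.458/100 ≈ 483.
Year 2003: gap = -2.2 × (9.43 - 4.37) = -11.132%, loss ≈ 6471 × 11.132/100 ≈ 720.
Year 2004: gap = -2.2 × (8.25 - 4.37) = -8.536%, loss ≈ 6471 × 8.536/100 ≈ 552.
Year 2005: gap = -2.2 × (7.64 - 4.37) = -7.194%, loss ≈ 6471 × 7.194/100 ≈ 466.
Year 2006: gap = -2.2 × (8.35 - 4.37) = -8.756%, loss ≈ 6471 × 8.756/100 ≈ 567.
Total lost output = 483 + 720 + 552 + 466 + 567 = 2788 billion.

$2,788 billion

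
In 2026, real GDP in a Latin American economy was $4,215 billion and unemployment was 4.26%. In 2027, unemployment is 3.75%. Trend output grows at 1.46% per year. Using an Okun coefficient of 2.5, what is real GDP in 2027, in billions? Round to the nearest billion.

Δu = 3.75 - 4.26 = -0.51 points.
Okun's law (growth form): g_Y = g_Y* - β × Δu = 1.46 - 2.5 × (-0.51) = 1.46 + 1.275 = 2.735%.
Real GDP in the next year = 4215 × (1 + 2.735/100) = 4215 × 1.02735 ≈ 4330 billion.

$4,330 billion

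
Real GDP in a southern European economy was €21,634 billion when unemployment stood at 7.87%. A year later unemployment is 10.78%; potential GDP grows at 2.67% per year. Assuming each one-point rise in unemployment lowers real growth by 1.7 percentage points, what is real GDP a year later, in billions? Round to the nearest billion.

Δu = 10.78 - 7.87 = 2.91 points.
Okun's law (growth form): g_Y = g_Y* - β × Δu = 2.67 - 1.7 × (2.91) = 2.67 - 4.947 = -2.277%.
Real GDP in the next year = 21634 × (1 - 2.277/100) = 21634 × 0.97723 ≈ 21141 billion.

€21,141 billion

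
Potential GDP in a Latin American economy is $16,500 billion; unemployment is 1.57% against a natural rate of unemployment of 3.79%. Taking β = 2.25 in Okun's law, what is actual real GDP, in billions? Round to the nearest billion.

Unemployment gap = 1.57 - 3.79 = -2.22 points, so the output gap is -2.25 × (-2.22) = 4.995%.
Actual GDP = 16500 × (1 + 4.995/100) = 16500 × 1.04995 ≈ 17324 billion.

$17,324 billion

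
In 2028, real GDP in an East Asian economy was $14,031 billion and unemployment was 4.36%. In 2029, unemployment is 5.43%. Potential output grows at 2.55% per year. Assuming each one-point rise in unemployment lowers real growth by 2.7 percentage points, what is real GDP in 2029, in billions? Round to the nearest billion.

$13,983 billion

Δu = 5.43 - 4.36 = 1.07 points.
Okun's law (growth form): g_Y = g_Y* - β × Δu = 2.55 - 2.7 × (1.07) = 2.55 - 2.889 = -0.339%.
Real GDP in the next year = 14031 × (1 - 0.339/100) = 14031 × 0.99661 ≈ 13983 billion.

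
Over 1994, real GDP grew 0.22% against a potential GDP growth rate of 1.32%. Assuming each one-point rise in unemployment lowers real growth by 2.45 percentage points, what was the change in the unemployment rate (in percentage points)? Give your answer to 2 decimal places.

0.45 percentage points

Growth-rate Okun's law: g_Y = g_Y* - β × Δu, so Δu = (g_Y* - g_Y)/β.
Δu = (1.32 - 0.22)/2.45 = 1.1/2.45 = 0.45 percentage points.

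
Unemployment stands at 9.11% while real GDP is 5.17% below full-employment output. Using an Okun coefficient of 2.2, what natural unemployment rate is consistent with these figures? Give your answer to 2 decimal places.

6.76%

From Okun's law, u - u* = -(output gap)/β = -(-5.17)/2.2 = 2.35 points.
So u* = 9.11 - 2.35 = 6.76%.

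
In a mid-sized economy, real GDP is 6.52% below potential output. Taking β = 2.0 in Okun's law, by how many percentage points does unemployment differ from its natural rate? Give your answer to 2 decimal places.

Okun's law: output gap = -β × (u - u*), so u - u* = -(output gap)/β.
u - u* = -(-6.52)/2.0 = 3.26 percentage points.

3.26 percentage points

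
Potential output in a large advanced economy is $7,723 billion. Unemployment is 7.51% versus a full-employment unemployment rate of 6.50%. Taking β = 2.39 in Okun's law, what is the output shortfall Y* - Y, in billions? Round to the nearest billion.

$186 billion

Output gap = -2.39 × (7.51 - 6.5) = -2.39 × 1.01 = -2.4139%.
Actual GDP ≈ 7723 × 0.975861 ≈ 7537 billion, so the shortfall is 7723 - 7537 = 186 billion.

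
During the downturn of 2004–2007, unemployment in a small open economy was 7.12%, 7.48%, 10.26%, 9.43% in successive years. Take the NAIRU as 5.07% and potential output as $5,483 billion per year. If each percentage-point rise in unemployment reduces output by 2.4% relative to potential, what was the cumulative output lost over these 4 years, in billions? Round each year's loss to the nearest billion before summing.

Year 2004: gap = -2.4 × (7.12 - 5.07) = -4.92%, loss ≈ 5483 × 4.92/100 ≈ 270.
Year 2005: gap = -2.4 × (7.48 - 5.07) = -5.784%, loss ≈ 5483 × 5.784/100 ≈ 317.
Year 2006: gap = -2.4 × (10.26 - 5.07) = -12.456%, loss ≈ 5483 × 12.456/100 ≈ 683.
Year 2007: gap = -2.4 × (9.43 - 5.07) = -10.464%, loss ≈ 5483 × 10.464/100 ≈ 574.
Total lost output = 270 + 317 + 683 + 574 = 1844 billion.

$1,844 billion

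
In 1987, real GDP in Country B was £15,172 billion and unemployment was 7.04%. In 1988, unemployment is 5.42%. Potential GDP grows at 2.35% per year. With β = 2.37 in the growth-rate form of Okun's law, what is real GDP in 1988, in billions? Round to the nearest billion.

Δu = 5.42 - 7.04 = -1.62 points.
Okun's law (growth form): g_Y = g_Y* - β × Δu = 2.35 - 2.37 × (-1.62) = 2.35 + 3.8394 = 6.1894%.
Real GDP in the next year = 15172 × (1 + 6.1894/100) = 15172 × 1.061894 ≈ 16111 billion.

£16,111 billion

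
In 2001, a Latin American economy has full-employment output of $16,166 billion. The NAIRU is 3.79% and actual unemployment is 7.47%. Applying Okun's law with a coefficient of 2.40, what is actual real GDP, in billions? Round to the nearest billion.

Unemployment gap = 7.47 - 3.79 = 3.68 points, so the output gap is -2.4 × 3.68 = -8.832%.
Actual GDP = 16166 × (1 - 8.832/100) = 16166 × 0.91168 ≈ 14738 billion.

$14,738 billion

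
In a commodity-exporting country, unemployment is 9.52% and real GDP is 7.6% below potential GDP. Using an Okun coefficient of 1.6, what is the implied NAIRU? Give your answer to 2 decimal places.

From Okun's law, u - u* = -(output gap)/β = -(-7.6)/1.6 = 4.75 points.
So u* = 9.52 - 4.75 = 4.77%.

4.77%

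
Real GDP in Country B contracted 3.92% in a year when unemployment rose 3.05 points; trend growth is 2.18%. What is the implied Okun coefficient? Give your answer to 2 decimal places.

β ≈ 2.00

Growth form: g_Y = g_Y* - β × Δu, so β = (g_Y* - g_Y)/Δu.
β = (2.18 + 3.92)/3.05 = 6.1/3.05 = 2.00.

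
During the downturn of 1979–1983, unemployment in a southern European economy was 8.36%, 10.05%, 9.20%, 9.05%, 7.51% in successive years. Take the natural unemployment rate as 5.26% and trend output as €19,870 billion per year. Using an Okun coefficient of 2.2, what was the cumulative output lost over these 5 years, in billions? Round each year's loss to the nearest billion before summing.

Year 1979: gap = -2.2 × (8.36 - 5.26) = -6.82%, loss ≈ 19870 × 6.82/100 ≈ 1355.
Year 1980: gap = -2.2 × (10.05 - 5.26) = -10.538%, loss ≈ 19870 × 10.538/100 ≈ 2094.
Year 1981: gap = -2.2 × (9.2 - 5.26) = -8.668%, loss ≈ 19870 × 8.668/100 ≈ 1722.
Year 1982: gap = -2.2 × (9.05 - 5.26) = -8.338%, loss ≈ 19870 × 8.338/100 ≈ 1657.
Year 1983: gap = -2.2 × (7.51 - 5.26) = -4.95%, loss ≈ 19870 × 4.95/100 ≈ 984.
Total lost output = 1355 + 2094 + 1722 + 1657 + 984 = 7812 billion.

€7,812 billion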